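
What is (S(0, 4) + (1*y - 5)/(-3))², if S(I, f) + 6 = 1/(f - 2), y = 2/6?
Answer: 5041/324 ≈ 15.559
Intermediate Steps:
y = ⅓ (y = 2*(⅙) = ⅓ ≈ 0.33333)
S(I, f) = -6 + 1/(-2 + f) (S(I, f) = -6 + 1/(f - 2) = -6 + 1/(-2 + f))
(S(0, 4) + (1*y - 5)/(-3))² = ((13 - 6*4)/(-2 + 4) + (1*(⅓) - 5)/(-3))² = ((13 - 24)/2 + (⅓ - 5)*(-⅓))² = ((½)*(-11) - 14/3*(-⅓))² = (-11/2 + 14/9)² = (-71/18)² = 5041/324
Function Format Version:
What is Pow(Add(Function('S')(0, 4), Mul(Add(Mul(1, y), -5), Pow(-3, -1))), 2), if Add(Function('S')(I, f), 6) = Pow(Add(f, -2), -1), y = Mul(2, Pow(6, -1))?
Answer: Rational(5041, 324) ≈ 15.559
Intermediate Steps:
y = Rational(1, 3) (y = Mul(2, Rational(1, 6)) = Rational(1, 3) ≈ 0.33333)
Function('S')(I, f) = Add(-6, Pow(Add(-2, f), -1)) (Function('S')(I, f) = Add(-6, Pow(Add(f, -2), -1)) = Add(-6, Pow(Add(-2, f), -1)))
Pow(Add(Function('S')(0, 4), Mul(Add(Mul(1, y), -5), Pow(-3, -1))), 2) = Pow(Add(Mul(Pow(Add(-2, 4), -1), Add(13, Mul(-6, 4))), Mul(Add(Mul(1, Rational(1, 3)), -5), Pow(-3, -1))), 2) = Pow(Add(Mul(Pow(2, -1), Add(13, -24)), Mul(Add(Rational(1, 3), -5), Rational(-1, 3))), 2) = Pow(Add(Mul(Rational(1, 2), -11), Mul(Rational(-14, 3), Rational(-1, 3))), 2) = Pow(Add(Rational(-11, 2), Rational(14, 9)), 2) = Pow(Rational(-71, 18), 2) = Rational(5041, 324)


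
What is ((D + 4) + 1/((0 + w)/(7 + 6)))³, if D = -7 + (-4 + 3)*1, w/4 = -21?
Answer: -42508549/592704 ≈ -71.720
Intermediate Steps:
w = -84 (w = 4*(-21) = -84)
D = -8 (D = -7 - 1*1 = -7 - 1 = -8)
((D + 4) + 1/((0 + w)/(7 + 6)))³ = ((-8 + 4) + 1/((0 - 84)/(7 + 6)))³ = (-4 + 1/(-84/13))³ = (-4 - 13/84)³ = (-349/84)³ = -42508549/592704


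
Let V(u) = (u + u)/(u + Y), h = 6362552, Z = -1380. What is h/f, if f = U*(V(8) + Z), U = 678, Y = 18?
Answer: -10339147/1519737 ≈ -6.8032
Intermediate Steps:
V(u) = 2*u/(18 + u) (V(u) = (u + u)/(u + 18) = (2*u)/(18 + u) = 2*u/(18 + u))
f = -12157896/13 (f = 678*(2*8/(18 + 8) - 1380) = 678*(2*8/26 - 1380) = 678*(2*8*(1/26) - 1380) = 678*(8/13 - 1380) = 678*(-17932/13) = -12157896/13 ≈ -9.3522e+5)
h/f = 6362552/(-12157896/13) = 6362552*(-13/12157896) = -10339147/1519737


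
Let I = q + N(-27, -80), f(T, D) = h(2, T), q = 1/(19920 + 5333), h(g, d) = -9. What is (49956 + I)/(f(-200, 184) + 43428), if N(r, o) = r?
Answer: 1260857038/1096460007 ≈ 1.1499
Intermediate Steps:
q = 1/25253 ≈ 3.9599e-5
f(T, D) = -9
I = -681830/25253 (I = 1/25253 - 27 = -681830/25253 ≈ -27.000)
(49956 + I)/(f(-200, 184) + 43428) = (49956 - 681830/25253)/(-9 + 43428) = (1260857038/25253)/43419 = (1260857038/25253)*(1/43419) = 1260857038/1096460007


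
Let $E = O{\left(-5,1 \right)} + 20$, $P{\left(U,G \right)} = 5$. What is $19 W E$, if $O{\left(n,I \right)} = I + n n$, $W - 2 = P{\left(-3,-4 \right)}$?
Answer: $6118$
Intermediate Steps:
$W = 7$ ($W = 2 + 5 = 7$)
$O{\left(n,I \right)} = I + n^{2}$
$E = 46$ ($E = \left(1 + \left(-5\right)^{2}\right) + 20 = \left(1 + 25\right) + 20 = 26 + 20 = 46$)
$19 W E = 19 \cdot 7 \cdot 46 = 133 \cdot 46 = 6118$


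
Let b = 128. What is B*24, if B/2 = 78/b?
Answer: 117/4 ≈ 29.250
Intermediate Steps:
B = 39/32 (B = 2*(78/128) = 2*(78*(1/128)) = 2*(39/64) = 39/32 ≈ 1.2188)
B*24 = (39/32)*24 = 117/4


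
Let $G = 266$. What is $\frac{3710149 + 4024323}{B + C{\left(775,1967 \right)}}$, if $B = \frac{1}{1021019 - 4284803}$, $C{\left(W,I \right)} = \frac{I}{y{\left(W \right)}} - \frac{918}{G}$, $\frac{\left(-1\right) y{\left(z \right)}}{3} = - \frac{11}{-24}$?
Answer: $- \frac{36931454042476224}{6847213215071} \approx -5393.6$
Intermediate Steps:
$y{\left(z \right)} = - \frac{11}{8}$ ($y{\left(z \right)} = - 3 \left(- \frac{11}{-24}\right) = - 3 \left(\left(-11\right) \left(- \frac{1}{24}\right)\right) = \left(-3\right) \frac{11}{24} = - \frac{11}{8}$)
$C{\left(W,I \right)} = - \frac{459}{133} - \frac{8 I}{11}$ ($C{\left(W,I \right)} = \frac{I}{- \frac{11}{8}} - \frac{918}{266} = I \left(- \frac{8}{11}\right) - \frac{459}{133} = - \frac{8 I}{11} - \frac{459}{133} = - \frac{459}{133} - \frac{8 I}{11}$)
$B = - \frac{1}{3263784}$ ($B = \frac{1}{-3263784} = - \frac{1}{3263784} \approx -3.0639 \cdot 10^{-7}$)
$\frac{3710149 + 4024323}{B + C{\left(775,1967 \right)}} = \frac{3710149 + 4024323}{- \frac{1}{3263784} - \frac{2097937}{1463}} = \frac{7734472}{- \frac{1}{3263784} - \frac{2097937}{1463}} = \frac{7734472}{- \frac{6847213215071}{4774915992}} = 7734472 \left(- \frac{4774915992}{6847213215071}\right) = - \frac{36931454042476224}{6847213215071}$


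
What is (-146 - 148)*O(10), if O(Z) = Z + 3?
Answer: -3822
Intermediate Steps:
O(Z) = 3 + Z
(-146 - 148)*O(10) = (-146 - 148)*(3 + 10) = -294*13 = -3822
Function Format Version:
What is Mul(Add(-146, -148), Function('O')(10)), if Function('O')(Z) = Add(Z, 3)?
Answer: -3822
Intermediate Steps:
Function('O')(Z) = Add(3, Z)
Mul(Add(-146, -148), Function('O')(10)) = Mul(Add(-146, -148), Add(3, 10)) = Mul(-294, 13) = -3822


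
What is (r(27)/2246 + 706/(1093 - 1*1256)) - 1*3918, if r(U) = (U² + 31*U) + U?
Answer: -1435697981/366098 ≈ -3921.6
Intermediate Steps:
r(U) = U² + 32*U
(r(27)/2246 + 706/(1093 - 1*1256)) - 1*3918 = ((27*(32 + 27))/2246 + 706/(1093 - 1*1256)) - 1*3918 = ((27*59)*(1/2246) + 706/(1093 - 1256)) - 3918 = (1593*(1/2246) + 706/(-163)) - 3918 = (1593/2246 + 706*(-1/163)) - 3918 = (1593/2246 - 706/163) - 3918 = -1326017/366098 - 3918 = -1435697981/366098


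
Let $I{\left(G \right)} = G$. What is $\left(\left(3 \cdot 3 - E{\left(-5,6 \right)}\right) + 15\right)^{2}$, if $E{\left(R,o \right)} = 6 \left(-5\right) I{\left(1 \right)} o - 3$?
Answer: $42849$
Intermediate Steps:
$E{\left(R,o \right)} = -3 - 30 o$ ($E{\left(R,o \right)} = 6 \left(-5\right) 1 o - 3 = \left(-30\right) 1 o - 3 = - 30 o - 3 = -3 - 30 o$)
$\left(\left(3 \cdot 3 - E{\left(-5,6 \right)}\right) + 15\right)^{2} = \left(\left(3 \cdot 3 - \left(-3 - 180\right)\right) + 15\right)^{2} = \left(\left(9 - \left(-3 - 180\right)\right) + 15\right)^{2} = \left(\left(9 - -183\right) + 15\right)^{2} = \left(\left(9 + 183\right) + 15\right)^{2} = \left(192 + 15\right)^{2} = 207^{2} = 42849$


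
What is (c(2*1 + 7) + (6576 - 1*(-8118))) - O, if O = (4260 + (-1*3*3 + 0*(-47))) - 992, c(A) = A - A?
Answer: 11435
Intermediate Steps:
c(A) = 0
O = 3259 (O = (4260 + (-3*3 + 0)) - 992 = (4260 + (-9 + 0)) - 992 = (4260 - 9) - 992 = 4251 - 992 = 3259)
(c(2*1 + 7) + (6576 - 1*(-8118))) - O = (0 + (6576 - 1*(-8118))) - 1*3259 = (0 + (6576 + 8118)) - 3259 = (0 + 14694) - 3259 = 14694 - 3259 = 11435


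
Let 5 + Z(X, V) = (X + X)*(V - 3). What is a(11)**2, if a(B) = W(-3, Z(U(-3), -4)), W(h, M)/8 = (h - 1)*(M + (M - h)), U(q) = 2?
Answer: 4064256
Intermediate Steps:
Z(X, V) = -5 + 2*X*(-3 + V) (Z(X, V) = -5 + (X + X)*(V - 3) = -5 + (2*X)*(-3 + V) = -5 + 2*X*(-3 + V))
W(h, M) = 8*(-1 + h)*(-h + 2*M) (W(h, M) = 8*((h - 1)*(M + (M - h))) = 8*((-1 + h)*(-h + 2*M)) = 8*(-1 + h)*(-h + 2*M))
a(B) = 2016 (a(B) = -16*(-5 - 6*2 + 2*(-4)*2) - 8*(-3)**2 + 8*(-3) + 16*(-5 - 6*2 + 2*(-4)*2)*(-3) = -16*(-5 - 12 - 16) - 8*9 - 24 + 16*(-5 - 12 - 16)*(-3) = -16*(-33) - 72 - 24 + 16*(-33)*(-3) = 528 - 72 - 24 + 1584 = 2016)
a(11)**2 = 2016**2 = 4064256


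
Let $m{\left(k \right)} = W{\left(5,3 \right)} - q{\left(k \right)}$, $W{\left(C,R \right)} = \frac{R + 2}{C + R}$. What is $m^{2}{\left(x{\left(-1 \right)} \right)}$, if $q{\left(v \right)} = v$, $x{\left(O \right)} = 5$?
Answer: $\frac{1225}{64} \approx 19.141$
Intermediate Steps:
$W{\left(C,R \right)} = \frac{2 + R}{C + R}$
$m{\left(k \right)} = \frac{5}{8} - k$ ($m{\left(k \right)} = \frac{2 + 3}{5 + 3} - k = \frac{1}{8} \cdot 5 - k = \frac{5}{8} - k$)
$m^{2}{\left(x{\left(-1 \right)} \right)} = \left(\frac{5}{8} - 5\right)^{2} = \left(- \frac{35}{8}\right)^{2} = \frac{1225}{64}$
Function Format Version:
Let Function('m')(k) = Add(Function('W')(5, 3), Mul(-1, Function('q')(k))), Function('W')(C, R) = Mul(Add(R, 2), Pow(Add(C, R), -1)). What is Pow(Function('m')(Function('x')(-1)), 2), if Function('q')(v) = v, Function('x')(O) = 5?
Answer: Rational(1225, 64) ≈ 19.141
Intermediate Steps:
Function('W')(C, R) = Mul(Pow(Add(C, R), -1), Add(2, R)) (Function('W')(C, R) = Mul(Add(2, R), Pow(Add(C, R), -1)) = Mul(Pow(Add(C, R), -1), Add(2, R)))
Function('m')(k) = Add(Rational(5, 8), Mul(-1, k)) (Function('m')(k) = Add(Mul(Pow(Add(5, 3), -1), Add(2, 3)), Mul(-1, k)) = Add(Mul(Pow(8, -1), 5), Mul(-1, k)) = Add(Mul(Rational(1, 8), 5), Mul(-1, k)) = Add(Rational(5, 8), Mul(-1, k)))
Pow(Function('m')(Function('x')(-1)), 2) = Pow(Add(Rational(5, 8), Mul(-1, 5)), 2) = Pow(Add(Rational(5, 8), -5), 2) = Pow(Rational(-35, 8), 2) = Rational(1225, 64)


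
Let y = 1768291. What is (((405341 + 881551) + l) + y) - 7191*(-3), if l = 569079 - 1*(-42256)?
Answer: 3688091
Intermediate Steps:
l = 611335 (l = 569079 + 42256 = 611335)
(((405341 + 881551) + l) + y) - 7191*(-3) = (((405341 + 881551) + 611335) + 1768291) - 7191*(-3) = ((1286892 + 611335) + 1768291) + 21573 = (1898227 + 1768291) + 21573 = 3666518 + 21573 = 3688091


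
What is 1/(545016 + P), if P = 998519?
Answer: 1/1543535 ≈ 6.4786e-7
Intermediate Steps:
1/(545016 + P) = 1/(545016 + 998519) = 1/1543535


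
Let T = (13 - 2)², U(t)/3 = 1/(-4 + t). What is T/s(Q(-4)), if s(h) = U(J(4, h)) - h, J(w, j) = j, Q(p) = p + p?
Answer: 484/31 ≈ 15.613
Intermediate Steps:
Q(p) = 2*p
U(t) = 3/(-4 + t)
s(h) = -h + 3/(-4 + h) (s(h) = 3/(-4 + h) - h = -h + 3/(-4 + h))
T = 121 (T = 11² = 121)
T/s(Q(-4)) = 121/(((3 - 2*(-4)*(-4 + 2*(-4)))/(-4 + 2*(-4)))) = 121/(((3 - 1*(-8)*(-4 - 8))/(-4 - 8))) = 121/(((3 - 1*(-8)*(-12))/(-12))) = 121/((-(3 - 96)/12)) = 121/((-1/12*(-93))) = 121/(31/4) = 121*(4/31) = 484/31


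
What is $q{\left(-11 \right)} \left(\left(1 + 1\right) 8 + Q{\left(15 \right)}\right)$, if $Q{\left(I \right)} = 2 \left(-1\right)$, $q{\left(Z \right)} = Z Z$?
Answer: $1694$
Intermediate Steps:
$q{\left(Z \right)} = Z^{2}$
$Q{\left(I \right)} = -2$
$q{\left(-11 \right)} \left(\left(1 + 1\right) 8 + Q{\left(15 \right)}\right) = \left(-11\right)^{2} \left(\left(1 + 1\right) 8 - 2\right) = 121 \left(2 \cdot 8 - 2\right) = 121 \left(16 - 2\right) = 121 \cdot 14 = 1694$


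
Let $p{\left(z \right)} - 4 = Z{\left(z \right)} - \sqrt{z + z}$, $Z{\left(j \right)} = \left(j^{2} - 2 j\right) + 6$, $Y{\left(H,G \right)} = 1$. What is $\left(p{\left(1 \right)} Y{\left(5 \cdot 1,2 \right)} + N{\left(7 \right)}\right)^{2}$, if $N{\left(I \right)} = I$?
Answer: $\left(16 - \sqrt{2}\right)^{2} \approx 212.75$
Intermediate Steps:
$Z{\left(j \right)} = 6 + j^{2} - 2 j$
$p{\left(z \right)} = 10 + z^{2} - 2 z - \sqrt{2} \sqrt{z}$ ($p{\left(z \right)} = 4 - \left(-6 + \sqrt{z + z} - z^{2} + 2 z\right) = 4 - \left(-6 + \sqrt{2 z} - z^{2} + 2 z\right) = 4 - \left(-6 - z^{2} + 2 z + \sqrt{2} \sqrt{z}\right) = 10 + z^{2} - 2 z - \sqrt{2} \sqrt{z}$)
$\left(p{\left(1 \right)} Y{\left(5 \cdot 1,2 \right)} + N{\left(7 \right)}\right)^{2} = \left(\left(10 + 1^{2} - 2 - \sqrt{2} \sqrt{1}\right) 1 + 7\right)^{2} = \left(\left(10 + 1 - 2 - \sqrt{2} \cdot 1\right) 1 + 7\right)^{2} = \left(\left(10 + 1 - 2 - \sqrt{2}\right) 1 + 7\right)^{2} = \left(\left(9 - \sqrt{2}\right) 1 + 7\right)^{2} = \left(\left(9 - \sqrt{2}\right) + 7\right)^{2} = \left(16 - \sqrt{2}\right)^{2}$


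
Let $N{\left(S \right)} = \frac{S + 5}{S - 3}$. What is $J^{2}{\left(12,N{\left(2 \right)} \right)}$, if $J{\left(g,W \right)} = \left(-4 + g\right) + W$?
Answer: $1$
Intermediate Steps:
$N{\left(S \right)} = \frac{5 + S}{-3 + S}$
$J{\left(g,W \right)} = -4 + W + g$
$J^{2}{\left(12,N{\left(2 \right)} \right)} = \left(-4 + \frac{5 + 2}{-3 + 2} + 12\right)^{2} = \left(-4 + \frac{1}{-1} \cdot 7 + 12\right)^{2} = \left(-4 - 7 + 12\right)^{2} = 1^{2} = 1$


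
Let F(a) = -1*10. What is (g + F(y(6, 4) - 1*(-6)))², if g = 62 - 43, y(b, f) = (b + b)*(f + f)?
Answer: 81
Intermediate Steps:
y(b, f) = 4*b*f (y(b, f) = (2*b)*(2*f) = 4*b*f)
g = 19
F(a) = -10
(g + F(y(6, 4) - 1*(-6)))² = (19 - 10)² = 9² = 81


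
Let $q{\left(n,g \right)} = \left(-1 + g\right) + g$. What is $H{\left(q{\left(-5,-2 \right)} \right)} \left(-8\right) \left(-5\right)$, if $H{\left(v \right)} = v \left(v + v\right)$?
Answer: $2000$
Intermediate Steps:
$q{\left(n,g \right)} = -1 + 2 g$
$H{\left(v \right)} = 2 v^{2}$ ($H{\left(v \right)} = v 2 v = 2 v^{2}$)
$H{\left(q{\left(-5,-2 \right)} \right)} \left(-8\right) \left(-5\right) = 2 \left(-1 + 2 \left(-2\right)\right)^{2} \left(-8\right) \left(-5\right) = 2 \left(-1 - 4\right)^{2} \left(-8\right) \left(-5\right) = 2 \left(-5\right)^{2} \left(-8\right) \left(-5\right) = 2 \cdot 25 \left(-8\right) \left(-5\right) = 50 \left(-8\right) \left(-5\right) = \left(-400\right) \left(-5\right) = 2000$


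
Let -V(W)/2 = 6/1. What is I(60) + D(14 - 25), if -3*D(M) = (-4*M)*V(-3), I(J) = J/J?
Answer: 177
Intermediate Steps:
I(J) = 1
V(W) = -12 (V(W) = -12/1 = -12)
D(M) = -16*M (D(M) = -(-4*M)*(-12)/3 = -16*M)
I(60) + D(14 - 25) = 1 - 16*(14 - 25) = 1 - 16*(-11) = 1 + 176 = 177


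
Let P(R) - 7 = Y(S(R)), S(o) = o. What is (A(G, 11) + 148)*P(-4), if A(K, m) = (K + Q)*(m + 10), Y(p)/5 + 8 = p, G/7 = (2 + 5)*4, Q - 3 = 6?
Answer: -236009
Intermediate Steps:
Q = 9 (Q = 3 + 6 = 9)
G = 196 (G = 7*((2 + 5)*4) = 7*(7*4) = 7*28 = 196)
Y(p) = -40 + 5*p
A(K, m) = (9 + K)*(10 + m) (A(K, m) = (K + 9)*(m + 10) = (9 + K)*(10 + m))
P(R) = -33 + 5*R (P(R) = 7 + (-40 + 5*R) = -33 + 5*R)
(A(G, 11) + 148)*P(-4) = ((90 + 9*11 + 10*196 + 196*11) + 148)*(-33 + 5*(-4)) = ((90 + 99 + 1960 + 2156) + 148)*(-33 - 20) = (4305 + 148)*(-53) = 4453*(-53) = -236009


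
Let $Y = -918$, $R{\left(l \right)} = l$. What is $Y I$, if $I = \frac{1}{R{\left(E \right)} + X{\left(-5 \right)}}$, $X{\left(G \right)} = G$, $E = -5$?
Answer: $\frac{459}{5} \approx 91.8$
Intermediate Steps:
$I = - \frac{1}{10}$ ($I = \frac{1}{-5 - 5} = \frac{1}{-10} = - \frac{1}{10} \approx -0.1$)
$Y I = \left(-918\right) \left(- \frac{1}{10}\right) = \frac{459}{5}$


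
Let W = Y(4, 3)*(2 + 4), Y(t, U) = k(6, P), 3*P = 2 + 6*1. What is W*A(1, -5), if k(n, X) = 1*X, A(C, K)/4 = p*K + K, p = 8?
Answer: -2880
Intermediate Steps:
P = 8/3 (P = (2 + 6*1)/3 = (2 + 6)/3 = (⅓)*8 = 8/3 ≈ 2.6667)
A(C, K) = 36*K (A(C, K) = 4*(8*K + K) = 4*(9*K) = 36*K)
k(n, X) = X
Y(t, U) = 8/3
W = 16 (W = 8*(2 + 4)/3 = (8/3)*6 = 16)
W*A(1, -5) = 16*(36*(-5)) = 16*(-180) = -2880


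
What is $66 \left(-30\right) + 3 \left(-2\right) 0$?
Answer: $-1980$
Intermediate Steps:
$66 \left(-30\right) + 3 \left(-2\right) 0 = -1980 - 0 = -1980 + 0 = -1980$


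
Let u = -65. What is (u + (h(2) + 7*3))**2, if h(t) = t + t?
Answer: 1600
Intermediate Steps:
h(t) = 2*t
(u + (h(2) + 7*3))**2 = (-65 + (2*2 + 7*3))**2 = (-65 + (4 + 21))**2 = (-65 + 25)**2 = (-40)**2 = 1600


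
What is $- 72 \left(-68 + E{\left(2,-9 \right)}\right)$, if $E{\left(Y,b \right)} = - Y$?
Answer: $5040$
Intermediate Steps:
$- 72 \left(-68 + E{\left(2,-9 \right)}\right) = - 72 \left(-68 - 2\right) = \left(-72\right) \left(-70\right) = 5040$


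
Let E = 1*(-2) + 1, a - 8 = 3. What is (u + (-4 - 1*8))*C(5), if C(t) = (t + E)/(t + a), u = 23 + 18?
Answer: 29/4 ≈ 7.2500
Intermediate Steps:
a = 11 (a = 8 + 3 = 11)
E = -1 (E = -2 + 1 = -1)
u = 41
C(t) = (-1 + t)/(11 + t) (C(t) = (t - 1)/(t + 11) = (-1 + t)/(11 + t))
(u + (-4 - 1*8))*C(5) = (41 + (-4 - 1*8))*((-1 + 5)/(11 + 5)) = (41 + (-4 - 8))*(4/16) = (41 - 12)*((1/16)*4) = 29*(1/4) = 29/4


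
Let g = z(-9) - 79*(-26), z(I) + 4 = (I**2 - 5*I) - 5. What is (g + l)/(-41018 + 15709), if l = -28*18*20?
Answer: 7909/25309 ≈ 0.31250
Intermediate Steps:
z(I) = -9 + I**2 - 5*I (z(I) = -4 + ((I**2 - 5*I) - 5) = -4 + (-5 + I**2 - 5*I) = -9 + I**2 - 5*I)
g = 2171 (g = (-9 + (-9)**2 - 5*(-9)) - 79*(-26) = (-9 + 81 + 45) + 2054 = 117 + 2054 = 2171)
l = -10080 (l = -504*20 = -10080)
(g + l)/(-41018 + 15709) = (2171 - 10080)/(-41018 + 15709) = -7909/(-25309) = -7909*(-1/25309) = 7909/25309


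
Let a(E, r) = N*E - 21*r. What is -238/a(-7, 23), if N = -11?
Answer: 17/29 ≈ 0.58621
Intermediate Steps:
a(E, r) = -21*r - 11*E (a(E, r) = -11*E - 21*r = -21*r - 11*E)
-238/a(-7, 23) = -238/(-21*23 - 11*(-7)) = -238/(-483 + 77) = -238/(-406) = -238*(-1/406) = 17/29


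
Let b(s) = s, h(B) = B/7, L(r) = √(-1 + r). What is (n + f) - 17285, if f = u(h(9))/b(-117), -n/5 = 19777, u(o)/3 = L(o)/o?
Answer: -116170 - √14/351 ≈ -1.1617e+5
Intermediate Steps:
h(B) = B/7 (h(B) = B*(⅐) = B/7)
u(o) = 3*√(-1 + o)/o (u(o) = 3*(√(-1 + o)/o) = 3*√(-1 + o)/o)
n = -98885 (n = -5*19777 = -98885)
f = -√14/351 (f = (3*√(-1 + (⅐)*9)/(((⅐)*9)))/(-117) = (3*√(-1 + 9/7)/(9/7))*(-1/117) = (3*(7/9)*√(2/7))*(-1/117) = (3*(7/9)*(√14/7))*(-1/117) = (√14/3)*(-1/117) = -√14/351 ≈ -0.010660)
(n + f) - 17285 = (-98885 - √14/351) - 17285 = -116170 - √14/351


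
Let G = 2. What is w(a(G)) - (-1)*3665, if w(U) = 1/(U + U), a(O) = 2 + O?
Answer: 29321/8 ≈ 3665.1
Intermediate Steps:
w(U) = 1/(2*U)
w(a(G)) - (-1)*3665 = 1/(2*(2 + 2)) - (-1)*3665 = (½)/4 - 1*(-3665) = (½)*(¼) + 3665 = ⅛ + 3665 = 29321/8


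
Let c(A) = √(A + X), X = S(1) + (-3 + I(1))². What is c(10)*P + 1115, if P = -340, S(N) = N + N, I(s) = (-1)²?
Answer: -245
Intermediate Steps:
I(s) = 1
S(N) = 2*N
X = 6 (X = 2*1 + (-3 + 1)² = 2 + (-2)² = 2 + 4 = 6)
c(A) = √(6 + A) (c(A) = √(A + 6) = √(6 + A))
c(10)*P + 1115 = √(6 + 10)*(-340) + 1115 = √16*(-340) + 1115 = 4*(-340) + 1115 = -1360 + 1115 = -245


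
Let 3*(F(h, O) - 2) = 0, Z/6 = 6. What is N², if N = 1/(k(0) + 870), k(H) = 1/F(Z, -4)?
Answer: 4/3031081 ≈ 1.3197e-6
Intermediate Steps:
Z = 36 (Z = 6*6 = 36)
F(h, O) = 2 (F(h, O) = 2 + (⅓)*0 = 2 + 0 = 2)
k(H) = ½ (k(H) = 1/2 = ½)
N = 2/1741 (N = 1/(½ + 870) = 1/(1741/2) = 2/1741 ≈ 0.0011488)
N² = (2/1741)² = 4/3031081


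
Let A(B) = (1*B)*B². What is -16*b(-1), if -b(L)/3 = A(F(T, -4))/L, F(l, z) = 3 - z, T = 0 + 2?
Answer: -16464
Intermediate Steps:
T = 2
A(B) = B³ (A(B) = B*B² = B³)
b(L) = -1029/L (b(L) = -3*(3 - 1*(-4))³/L = -3*(3 + 4)³/L = -3*7³/L = -1029/L)
-16*b(-1) = -(-16464)/(-1) = -(-16464)*(-1) = -16*1029 = -16464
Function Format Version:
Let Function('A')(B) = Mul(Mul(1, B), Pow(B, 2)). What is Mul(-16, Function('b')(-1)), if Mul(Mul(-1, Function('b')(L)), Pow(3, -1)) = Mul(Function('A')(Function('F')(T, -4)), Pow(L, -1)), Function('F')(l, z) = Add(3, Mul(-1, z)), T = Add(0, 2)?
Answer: -16464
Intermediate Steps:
T = 2
Function('A')(B) = Pow(B, 3) (Function('A')(B) = Mul(B, Pow(B, 2)) = Pow(B, 3))
Function('b')(L) = Mul(-1029, Pow(L, -1)) (Function('b')(L) = Mul(-3, Mul(Pow(Add(3, Mul(-1, -4)), 3), Pow(L, -1))) = Mul(-3, Mul(Pow(Add(3, 4), 3), Pow(L, -1))) = Mul(-3, Mul(Pow(7, 3), Pow(L, -1))) = Mul(-3, Mul(343, Pow(L, -1))) = Mul(-1029, Pow(L, -1)))
Mul(-16, Function('b')(-1)) = Mul(-16, Mul(-1029, Pow(-1, -1))) = Mul(-16, Mul(-1029, -1)) = Mul(-16, 1029) = -16464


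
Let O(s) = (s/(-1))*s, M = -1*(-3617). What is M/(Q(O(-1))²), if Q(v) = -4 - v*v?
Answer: 3617/25 ≈ 144.68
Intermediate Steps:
M = 3617
O(s) = -s² (O(s) = (s*(-1))*s = (-s)*s = -s²)
Q(v) = -4 - v²
M/(Q(O(-1))²) = 3617/((-4 - (-1*(-1)²)²)²) = 3617/((-4 - (-1*1)²)²) = 3617/((-4 - 1*(-1)²)²) = 3617/((-4 - 1*1)²) = 3617/((-4 - 1)²) = 3617/((-5)²) = 3617/25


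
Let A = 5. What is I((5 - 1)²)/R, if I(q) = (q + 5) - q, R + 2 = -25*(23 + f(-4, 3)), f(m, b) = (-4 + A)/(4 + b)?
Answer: -35/4064 ≈ -0.0086122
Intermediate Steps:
f(m, b) = 1/(4 + b) (f(m, b) = (-4 + 5)/(4 + b) = 1/(4 + b))
R = -4064/7 (R = -2 - 25*(23 + 1/(4 + 3)) = -2 - 25*(23 + 1/7) = -2 - 25*(23 + ⅐) = -2 - 25*162/7 = -2 - 4050/7 = -4064/7 ≈ -580.57)
I(q) = 5 (I(q) = (5 + q) - q = 5)
I((5 - 1)²)/R = 5/(-4064/7) = 5*(-7/4064) = -35/4064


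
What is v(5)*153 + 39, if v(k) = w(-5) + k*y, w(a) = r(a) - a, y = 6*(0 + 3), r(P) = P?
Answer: 13809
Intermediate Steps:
y = 18 (y = 6*3 = 18)
w(a) = 0 (w(a) = a - a = 0)
v(k) = 18*k (v(k) = 0 + k*18 = 0 + 18*k = 18*k)
v(5)*153 + 39 = (18*5)*153 + 39 = 90*153 + 39 = 13770 + 39 = 13809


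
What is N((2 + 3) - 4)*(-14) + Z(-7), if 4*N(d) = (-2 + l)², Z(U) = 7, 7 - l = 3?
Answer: -7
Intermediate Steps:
l = 4 (l = 7 - 1*3 = 7 - 3 = 4)
N(d) = 1 (N(d) = (-2 + 4)²/4 = (¼)*2² = (¼)*4 = 1)
N((2 + 3) - 4)*(-14) + Z(-7) = 1*(-14) + 7 = -14 + 7 = -7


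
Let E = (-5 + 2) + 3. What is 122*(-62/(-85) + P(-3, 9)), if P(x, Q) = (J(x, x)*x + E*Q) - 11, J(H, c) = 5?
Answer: -262056/85 ≈ -3083.0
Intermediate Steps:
E = 0 (E = -3 + 3 = 0)
P(x, Q) = -11 + 5*x (P(x, Q) = (5*x + 0*Q) - 11 = (5*x + 0) - 11 = 5*x - 11 = -11 + 5*x)
122*(-62/(-85) + P(-3, 9)) = 122*(-62/(-85) + (-11 + 5*(-3))) = 122*(-62*(-1/85) + (-11 - 15)) = 122*(62/85 - 26) = 122*(-2148/85) = -262056/85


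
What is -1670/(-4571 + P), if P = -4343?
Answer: 835/4457 ≈ 0.18735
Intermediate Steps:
-1670/(-4571 + P) = -1670/(-4571 - 4343) = -1670/(-8914) = -1670*(-1/8914) = 835/4457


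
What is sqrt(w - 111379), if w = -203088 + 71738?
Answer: I*sqrt(242729) ≈ 492.68*I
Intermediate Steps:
w = -131350
sqrt(w - 111379) = sqrt(-131350 - 111379) = sqrt(-242729) = I*sqrt(242729)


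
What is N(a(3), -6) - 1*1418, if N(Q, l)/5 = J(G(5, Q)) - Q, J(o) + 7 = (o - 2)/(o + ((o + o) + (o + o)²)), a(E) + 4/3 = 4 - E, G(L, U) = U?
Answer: -4291/3 ≈ -1430.3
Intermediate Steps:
a(E) = 8/3 - E (a(E) = -4/3 + (4 - E) = 8/3 - E)
J(o) = -7 + (-2 + o)/(3*o + 4*o²) (J(o) = -7 + (o - 2)/(o + ((o + o) + (o + o)²)) = -7 + (-2 + o)/(o + (2*o + (2*o)²)) = -7 + (-2 + o)/(o + (2*o + 4*o²)) = -7 + (-2 + o)/(3*o + 4*o²))
N(Q, l) = -5*Q + 10*(-1 - 14*Q² - 10*Q)/(Q*(3 + 4*Q)) (N(Q, l) = 5*(2*(-1 - 14*Q² - 10*Q)/(Q*(3 + 4*Q)) - Q) = 5*(-Q + 2*(-1 - 14*Q² - 10*Q)/(Q*(3 + 4*Q))) = -5*Q + 10*(-1 - 14*Q² - 10*Q)/(Q*(3 + 4*Q)))
N(a(3), -6) - 1*1418 = 5*(-2 - 31*(8/3 - 1*3)² - 20*(8/3 - 1*3) - 4*(8/3 - 1*3)³)/((8/3 - 1*3)*(3 + 4*(8/3 - 1*3))) - 1*1418 = 5*(-2 - 31*(8/3 - 3)² - 20*(8/3 - 3) - 4*(8/3 - 3)³)/((8/3 - 3)*(3 + 4*(8/3 - 3))) - 1418 = 5*(-2 - 31*(-⅓)² - 20*(-⅓) - 4*(-⅓)³)/((-⅓)*(3 + 4*(-⅓))) - 1418 = 5*(-3)*(-2 - 31*⅑ + 20/3 - 4*(-1/27))/(3 - 4/3) - 1418 = 5*(-3)*(-2 - 31/9 + 20/3 + 4/27)/(5/3) - 1418 = 5*(-3)*(⅗)*(37/27) - 1418 = -37/3 - 1418 = -4291/3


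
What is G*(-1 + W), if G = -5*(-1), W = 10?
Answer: 45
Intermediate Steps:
G = 5
G*(-1 + W) = 5*(-1 + 10) = 5*9 = 45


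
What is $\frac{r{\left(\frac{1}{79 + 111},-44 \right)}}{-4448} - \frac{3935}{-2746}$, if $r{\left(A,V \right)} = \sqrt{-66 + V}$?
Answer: $\frac{3935}{2746} - \frac{i \sqrt{110}}{4448} \approx 1.433 - 0.0023579 i$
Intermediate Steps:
$\frac{r{\left(\frac{1}{79 + 111},-44 \right)}}{-4448} - \frac{3935}{-2746} = \frac{\sqrt{-66 - 44}}{-4448} - \frac{3935}{-2746} = \sqrt{-110} \left(- \frac{1}{4448}\right) - - \frac{3935}{2746} = i \sqrt{110} \left(- \frac{1}{4448}\right) + \frac{3935}{2746} = - \frac{i \sqrt{110}}{4448} + \frac{3935}{2746} = \frac{3935}{2746} - \frac{i \sqrt{110}}{4448}$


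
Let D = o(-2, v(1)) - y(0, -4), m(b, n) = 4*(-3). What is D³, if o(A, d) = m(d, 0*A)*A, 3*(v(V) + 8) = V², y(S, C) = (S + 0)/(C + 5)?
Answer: 13824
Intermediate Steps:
m(b, n) = -12
y(S, C) = S/(5 + C)
v(V) = -8 + V²/3
o(A, d) = -12*A
D = 24 (D = -12*(-2) - 0/(5 - 4) = 24 - 0/1 = 24 - 0 = 24 - 1*0 = 24 + 0 = 24)
D³ = 24³ = 13824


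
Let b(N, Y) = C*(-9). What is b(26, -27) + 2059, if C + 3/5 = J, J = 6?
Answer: 10052/5 ≈ 2010.4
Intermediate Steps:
C = 27/5 (C = -⅗ + 6 = 27/5 ≈ 5.4000)
b(N, Y) = -243/5 (b(N, Y) = (27/5)*(-9) = -243/5)
b(26, -27) + 2059 = -243/5 + 2059 = 10052/5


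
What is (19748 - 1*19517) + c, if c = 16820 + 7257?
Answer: 24308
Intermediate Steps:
c = 24077
(19748 - 1*19517) + c = (19748 - 1*19517) + 24077 = (19748 - 19517) + 24077 = 231 + 24077 = 24308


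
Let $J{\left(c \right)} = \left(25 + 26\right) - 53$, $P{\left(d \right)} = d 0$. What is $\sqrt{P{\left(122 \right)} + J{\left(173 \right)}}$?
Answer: $i \sqrt{2} \approx 1.4142 i$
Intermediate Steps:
$P{\left(d \right)} = 0$
$J{\left(c \right)} = -2$ ($J{\left(c \right)} = 51 - 53 = -2$)
$\sqrt{P{\left(122 \right)} + J{\left(173 \right)}} = \sqrt{0 - 2} = \sqrt{-2} = i \sqrt{2}$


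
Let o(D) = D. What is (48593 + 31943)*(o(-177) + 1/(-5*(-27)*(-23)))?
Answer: -44261458096/3105 ≈ -1.4255e+7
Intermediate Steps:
(48593 + 31943)*(o(-177) + 1/(-5*(-27)*(-23))) = (48593 + 31943)*(-177 + 1/(-5*(-27)*(-23))) = 80536*(-177 + 1/(135*(-23))) = 80536*(-177 + 1/(-3105)) = 80536*(-177 - 1/3105) = 80536*(-549586/3105) = -44261458096/3105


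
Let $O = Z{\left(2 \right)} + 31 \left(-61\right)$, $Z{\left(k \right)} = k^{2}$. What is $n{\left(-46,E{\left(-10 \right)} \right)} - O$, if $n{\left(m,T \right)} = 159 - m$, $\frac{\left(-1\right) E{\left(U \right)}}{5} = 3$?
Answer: $2092$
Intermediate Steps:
$E{\left(U \right)} = -15$ ($E{\left(U \right)} = \left(-5\right) 3 = -15$)
$O = -1887$ ($O = 2^{2} + 31 \left(-61\right) = 4 - 1891 = -1887$)
$n{\left(-46,E{\left(-10 \right)} \right)} - O = \left(159 - -46\right) - -1887 = \left(159 + 46\right) + 1887 = 205 + 1887 = 2092$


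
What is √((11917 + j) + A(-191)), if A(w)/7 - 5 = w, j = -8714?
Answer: √1901 ≈ 43.600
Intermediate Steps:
A(w) = 35 + 7*w
√((11917 + j) + A(-191)) = √((11917 - 8714) + (35 + 7*(-191))) = √(3203 + (35 - 1337)) = √(3203 - 1302) = √1901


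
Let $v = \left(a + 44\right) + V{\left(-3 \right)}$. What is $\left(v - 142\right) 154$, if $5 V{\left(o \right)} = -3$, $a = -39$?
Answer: $- \frac{105952}{5} \approx -21190.0$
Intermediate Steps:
$V{\left(o \right)} = - \frac{3}{5}$ ($V{\left(o \right)} = \frac{1}{5} \left(-3\right) = - \frac{3}{5}$)
$v = \frac{22}{5}$ ($v = \left(-39 + 44\right) - \frac{3}{5} = 5 - \frac{3}{5} = \frac{22}{5} \approx 4.4$)
$\left(v - 142\right) 154 = \left(\frac{22}{5} - 142\right) 154 = \left(- \frac{688}{5}\right) 154 = - \frac{105952}{5}$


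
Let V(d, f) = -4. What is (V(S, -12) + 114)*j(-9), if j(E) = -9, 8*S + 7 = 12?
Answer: -990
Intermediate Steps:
S = 5/8 (S = -7/8 + (1/8)*12 = -7/8 + 3/2 = 5/8 ≈ 0.62500)
(V(S, -12) + 114)*j(-9) = (-4 + 114)*(-9) = 110*(-9) = -990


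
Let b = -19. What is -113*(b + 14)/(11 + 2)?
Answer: 565/13 ≈ 43.462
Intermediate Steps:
-113*(b + 14)/(11 + 2) = -113*(-19 + 14)/(11 + 2) = -(-565)/13 = -113*(-5/13) = 565/13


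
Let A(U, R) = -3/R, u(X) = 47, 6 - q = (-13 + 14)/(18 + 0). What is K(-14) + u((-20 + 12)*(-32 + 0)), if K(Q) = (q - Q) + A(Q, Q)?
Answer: 4231/63 ≈ 67.159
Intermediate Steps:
q = 107/18 (q = 6 - (-13 + 14)/(18 + 0) = 6 - 1/18 = 107/18 ≈ 5.9444)
K(Q) = 107/18 - Q - 3/Q (K(Q) = (107/18 - Q) - 3/Q = 107/18 - Q - 3/Q)
K(-14) + u((-20 + 12)*(-32 + 0)) = (107/18 - 1*(-14) - 3/(-14)) + 47 = (107/18 + 14 - 3*(-1/14)) + 47 = (107/18 + 14 + 3/14) + 47 = 1270/63 + 47 = 4231/63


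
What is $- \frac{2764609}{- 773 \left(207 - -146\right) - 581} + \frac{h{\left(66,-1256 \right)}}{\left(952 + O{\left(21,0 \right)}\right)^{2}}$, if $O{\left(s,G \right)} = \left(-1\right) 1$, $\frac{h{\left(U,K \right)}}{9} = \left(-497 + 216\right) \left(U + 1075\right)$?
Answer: $\frac{190138981351}{27478717050} \approx 6.9195$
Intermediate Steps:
$h{\left(U,K \right)} = -2718675 - 2529 U$ ($h{\left(U,K \right)} = 9 \left(-497 + 216\right) \left(U + 1075\right) = 9 \left(- 281 \left(1075 + U\right)\right) = 9 \left(-302075 - 281 U\right) = -2718675 - 2529 U$)
$O{\left(s,G \right)} = -1$
$- \frac{2764609}{- 773 \left(207 - -146\right) - 581} + \frac{h{\left(66,-1256 \right)}}{\left(952 + O{\left(21,0 \right)}\right)^{2}} = - \frac{2764609}{- 773 \left(207 - -146\right) - 581} + \frac{-2718675 - 166914}{\left(952 - 1\right)^{2}} = - \frac{2764609}{- 773 \left(207 + 146\right) - 581} + \frac{-2718675 - 166914}{951^{2}} = - \frac{2764609}{\left(-773\right) 353 - 581} - \frac{2885589}{904401} = - \frac{2764609}{-272869 - 581} - \frac{320621}{100489} = - \frac{2764609}{-273450} - \frac{320621}{100489} = \left(-2764609\right) \left(- \frac{1}{273450}\right) - \frac{320621}{100489} = \frac{2764609}{273450} - \frac{320621}{100489} = \frac{190138981351}{27478717050}$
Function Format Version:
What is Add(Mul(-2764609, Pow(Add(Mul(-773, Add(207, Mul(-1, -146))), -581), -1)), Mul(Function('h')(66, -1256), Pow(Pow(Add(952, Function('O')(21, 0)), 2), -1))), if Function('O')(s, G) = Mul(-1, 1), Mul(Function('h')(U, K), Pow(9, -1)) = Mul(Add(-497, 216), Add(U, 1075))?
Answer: Rational(190138981351, 27478717050) ≈ 6.9195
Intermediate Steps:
Function('h')(U, K) = Add(-2718675, Mul(-2529, U)) (Function('h')(U, K) = Mul(9, Mul(Add(-497, 216), Add(U, 1075))) = Mul(9, Mul(-281, Add(1075, U))) = Mul(9, Add(-302075, Mul(-281, U))) = Add(-2718675, Mul(-2529, U)))
Function('O')(s, G) = -1
Add(Mul(-2764609, Pow(Add(Mul(-773, Add(207, Mul(-1, -146))), -581), -1)), Mul(Function('h')(66, -1256), Pow(Pow(Add(952, Function('O')(21, 0)), 2), -1))) = Add(Mul(-2764609, Pow(Add(Mul(-773, Add(207, Mul(-1, -146))), -581), -1)), Mul(Add(-2718675, Mul(-2529, 66)), Pow(Pow(Add(952, -1), 2), -1))) = Add(Mul(-2764609, Pow(Add(Mul(-773, Add(207, 146)), -581), -1)), Mul(Add(-2718675, -166914), Pow(Pow(951, 2), -1))) = Add(Mul(-2764609, Pow(Add(Mul(-773, 353), -581), -1)), Mul(-2885589, Pow(904401, -1))) = Add(Mul(-2764609, Pow(Add(-272869, -581), -1)), Mul(-2885589, Rational(1, 904401))) = Add(Mul(-2764609, Pow(-273450, -1)), Rational(-320621, 100489)) = Add(Mul(-2764609, Rational(-1, 273450)), Rational(-320621, 100489)) = Add(Rational(2764609, 273450), Rational(-320621, 100489)) = Rational(190138981351, 27478717050)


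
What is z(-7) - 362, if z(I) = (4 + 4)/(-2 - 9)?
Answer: -3990/11 ≈ -362.73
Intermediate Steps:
z(I) = -8/11 (z(I) = 8/(-11) = 8*(-1/11) = -8/11)
z(-7) - 362 = -8/11 - 362 = -3990/11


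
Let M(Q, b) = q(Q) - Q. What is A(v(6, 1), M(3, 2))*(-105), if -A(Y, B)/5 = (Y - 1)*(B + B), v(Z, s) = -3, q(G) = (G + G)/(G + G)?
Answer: 8400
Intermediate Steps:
q(G) = 1 (q(G) = (2*G)/((2*G)) = (2*G)*(1/(2*G)) = 1)
M(Q, b) = 1 - Q
A(Y, B) = -10*B*(-1 + Y) (A(Y, B) = -5*(Y - 1)*(B + B) = -5*(-1 + Y)*2*B = -10*B*(-1 + Y))
A(v(6, 1), M(3, 2))*(-105) = (10*(1 - 1*3)*(1 - 1*(-3)))*(-105) = (10*(1 - 3)*(1 + 3))*(-105) = (10*(-2)*4)*(-105) = -80*(-105) = 8400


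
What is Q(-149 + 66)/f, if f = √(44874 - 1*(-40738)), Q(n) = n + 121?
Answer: 19*√21403/21403 ≈ 0.12987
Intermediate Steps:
Q(n) = 121 + n
f = 2*√21403 (f = √(44874 + 40738) = √85612 = 2*√21403 ≈ 292.60)
Q(-149 + 66)/f = (121 + (-149 + 66))/((2*√21403)) = (121 - 83)*(√21403/42806) = 38*(√21403/42806) = 19*√21403/21403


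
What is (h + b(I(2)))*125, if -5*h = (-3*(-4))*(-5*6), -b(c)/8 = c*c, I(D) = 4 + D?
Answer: -27000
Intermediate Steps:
b(c) = -8*c² (b(c) = -8*c*c = -8*c²)
h = 72 (h = -(-3*(-4))*(-5*6)/5 = -12*(-30)/5 = -⅕*(-360) = 72)
(h + b(I(2)))*125 = (72 - 8*(4 + 2)²)*125 = (72 - 8*6²)*125 = (72 - 8*36)*125 = (72 - 288)*125 = -216*125 = -27000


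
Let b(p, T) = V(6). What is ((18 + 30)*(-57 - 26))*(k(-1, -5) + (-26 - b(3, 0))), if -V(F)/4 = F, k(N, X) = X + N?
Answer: 31872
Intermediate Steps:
k(N, X) = N + X
V(F) = -4*F
b(p, T) = -24 (b(p, T) = -4*6 = -24)
((18 + 30)*(-57 - 26))*(k(-1, -5) + (-26 - b(3, 0))) = ((18 + 30)*(-57 - 26))*((-1 - 5) + (-26 - 1*(-24))) = (48*(-83))*(-6 + (-26 + 24)) = -3984*(-6 - 2) = -3984*(-8) = 31872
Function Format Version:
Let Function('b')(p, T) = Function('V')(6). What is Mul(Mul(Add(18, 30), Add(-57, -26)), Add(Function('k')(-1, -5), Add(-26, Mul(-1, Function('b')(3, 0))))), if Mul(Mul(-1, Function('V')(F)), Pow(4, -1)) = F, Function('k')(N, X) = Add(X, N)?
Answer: 31872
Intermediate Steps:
Function('k')(N, X) = Add(N, X)
Function('V')(F) = Mul(-4, F)
Function('b')(p, T) = -24 (Function('b')(p, T) = Mul(-4, 6) = -24)
Mul(Mul(Add(18, 30), Add(-57, -26)), Add(Function('k')(-1, -5), Add(-26, Mul(-1, Function('b')(3, 0))))) = Mul(Mul(Add(18, 30), Add(-57, -26)), Add(Add(-1, -5), Add(-26, Mul(-1, -24)))) = Mul(Mul(48, -83), Add(-6, Add(-26, 24))) = Mul(-3984, Add(-6, -2)) = Mul(-3984, -8) = 31872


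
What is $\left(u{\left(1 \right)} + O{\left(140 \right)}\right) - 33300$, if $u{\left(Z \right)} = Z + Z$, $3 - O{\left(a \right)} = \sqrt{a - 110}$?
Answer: $-33295 - \sqrt{30} \approx -33301.0$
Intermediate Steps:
$O{\left(a \right)} = 3 - \sqrt{-110 + a}$ ($O{\left(a \right)} = 3 - \sqrt{a - 110} = 3 - \sqrt{-110 + a}$)
$u{\left(Z \right)} = 2 Z$
$\left(u{\left(1 \right)} + O{\left(140 \right)}\right) - 33300 = \left(2 \cdot 1 + \left(3 - \sqrt{-110 + 140}\right)\right) - 33300 = \left(2 + \left(3 - \sqrt{30}\right)\right) - 33300 = \left(5 - \sqrt{30}\right) - 33300 = -33295 - \sqrt{30}$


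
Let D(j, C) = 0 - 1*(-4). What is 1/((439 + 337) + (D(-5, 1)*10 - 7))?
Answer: 1/809 ≈ 0.0012361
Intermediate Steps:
D(j, C) = 4 (D(j, C) = 0 + 4 = 4)
1/((439 + 337) + (D(-5, 1)*10 - 7)) = 1/((439 + 337) + (4*10 - 7)) = 1/(776 + (40 - 7)) = 1/(776 + 33) = 1/809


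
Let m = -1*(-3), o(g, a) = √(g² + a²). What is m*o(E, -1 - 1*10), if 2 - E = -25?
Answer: 15*√34 ≈ 87.464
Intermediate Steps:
E = 27 (E = 2 - 1*(-25) = 2 + 25 = 27)
o(g, a) = √(a² + g²)
m = 3
m*o(E, -1 - 1*10) = 3*√((-1 - 1*10)² + 27²) = 3*√((-1 - 10)² + 729) = 3*√((-11)² + 729) = 3*√(121 + 729) = 3*√850 = 3*(5*√34) = 15*√34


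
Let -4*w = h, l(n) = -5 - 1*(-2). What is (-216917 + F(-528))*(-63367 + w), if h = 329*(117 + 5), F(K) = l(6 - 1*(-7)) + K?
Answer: 15961009372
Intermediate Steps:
l(n) = -3 (l(n) = -5 + 2 = -3)
F(K) = -3 + K
h = 40138 (h = 329*122 = 40138)
w = -20069/2 (w = -1/4*40138 = -20069/2 ≈ -10035.)
(-216917 + F(-528))*(-63367 + w) = (-216917 + (-3 - 528))*(-63367 - 20069/2) = (-216917 - 531)*(-146803/2) = -217448*(-146803/2) = 15961009372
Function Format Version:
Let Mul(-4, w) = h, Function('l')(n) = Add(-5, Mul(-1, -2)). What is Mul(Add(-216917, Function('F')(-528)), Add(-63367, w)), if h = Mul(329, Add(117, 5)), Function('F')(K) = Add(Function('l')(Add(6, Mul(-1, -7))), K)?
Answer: 15961009372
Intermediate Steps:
Function('l')(n) = -3 (Function('l')(n) = Add(-5, 2) = -3)
Function('F')(K) = Add(-3, K)
h = 40138 (h = Mul(329, 122) = 40138)
w = Rational(-20069, 2) (w = Mul(Rational(-1, 4), 40138) = Rational(-20069, 2) ≈ -10035.)
Mul(Add(-216917, Function('F')(-528)), Add(-63367, w)) = Mul(Add(-216917, Add(-3, -528)), Add(-63367, Rational(-20069, 2))) = Mul(Add(-216917, -531), Rational(-146803, 2)) = Mul(-217448, Rational(-146803, 2)) = 15961009372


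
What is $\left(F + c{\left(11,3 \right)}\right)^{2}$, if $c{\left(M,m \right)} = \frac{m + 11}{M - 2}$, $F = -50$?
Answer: $\frac{190096}{81} \approx 2346.9$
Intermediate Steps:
$c{\left(M,m \right)} = \frac{11 + m}{-2 + M}$
$\left(F + c{\left(11,3 \right)}\right)^{2} = \left(-50 + \frac{11 + 3}{-2 + 11}\right)^{2} = \left(-50 + \frac{1}{9} \cdot 14\right)^{2} = \left(-50 + \frac{14}{9}\right)^{2} = \left(- \frac{436}{9}\right)^{2} = \frac{190096}{81}$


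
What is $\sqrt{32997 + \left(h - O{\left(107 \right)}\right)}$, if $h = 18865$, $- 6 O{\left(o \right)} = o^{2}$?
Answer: $\frac{13 \sqrt{11454}}{6} \approx 231.88$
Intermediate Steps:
$O{\left(o \right)} = - \frac{o^{2}}{6}$
$\sqrt{32997 + \left(h - O{\left(107 \right)}\right)} = \sqrt{32997 + \left(18865 - - \frac{107^{2}}{6}\right)} = \sqrt{32997 + \left(18865 - \left(- \frac{1}{6}\right) 11449\right)} = \sqrt{32997 + \left(18865 - - \frac{11449}{6}\right)} = \sqrt{32997 + \left(18865 + \frac{11449}{6}\right)} = \sqrt{32997 + \frac{124639}{6}} = \sqrt{\frac{322621}{6}} = \frac{13 \sqrt{11454}}{6}$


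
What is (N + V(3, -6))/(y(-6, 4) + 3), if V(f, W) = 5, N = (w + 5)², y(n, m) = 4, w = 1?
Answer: 41/7 ≈ 5.8571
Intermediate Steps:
N = 36 (N = (1 + 5)² = 6² = 36)
(N + V(3, -6))/(y(-6, 4) + 3) = (36 + 5)/(4 + 3) = 41/7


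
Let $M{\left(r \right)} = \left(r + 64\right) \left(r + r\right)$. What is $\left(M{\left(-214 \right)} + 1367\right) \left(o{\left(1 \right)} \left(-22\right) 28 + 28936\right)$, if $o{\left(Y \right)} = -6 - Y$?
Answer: $2179971616$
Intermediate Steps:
$M{\left(r \right)} = 2 r \left(64 + r\right)$ ($M{\left(r \right)} = \left(64 + r\right) 2 r = 2 r \left(64 + r\right)$)
$\left(M{\left(-214 \right)} + 1367\right) \left(o{\left(1 \right)} \left(-22\right) 28 + 28936\right) = \left(2 \left(-214\right) \left(64 - 214\right) + 1367\right) \left(\left(-6 - 1\right) \left(-22\right) 28 + 28936\right) = \left(2 \left(-214\right) \left(-150\right) + 1367\right) \left(\left(-6 - 1\right) \left(-22\right) 28 + 28936\right) = \left(64200 + 1367\right) \left(\left(-7\right) \left(-22\right) 28 + 28936\right) = 65567 \left(154 \cdot 28 + 28936\right) = 65567 \left(4312 + 28936\right) = 65567 \cdot 33248 = 2179971616$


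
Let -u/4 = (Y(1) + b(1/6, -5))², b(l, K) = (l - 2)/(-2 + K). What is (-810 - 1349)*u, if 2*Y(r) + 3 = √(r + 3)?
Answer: 215900/441 ≈ 489.57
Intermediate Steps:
b(l, K) = (-2 + l)/(-2 + K)
Y(r) = -3/2 + √(3 + r)/2 (Y(r) = -3/2 + √(r + 3)/2 = -3/2 + √(3 + r)/2)
u = -100/441 (u = -4*((-3/2 + √(3 + 1)/2) + (-2 + 1/6)/(-2 - 5))² = -4*((-3/2 + √4/2) + (-2 + ⅙)/(-7))² = -4*((-3/2 + (½)*2) - ⅐*(-11/6))² = -4*((-3/2 + 1) + 11/42)² = -4*(-½ + 11/42)² = -4*(-5/21)² = -4*25/441 = -100/441 ≈ -0.22676)
(-810 - 1349)*u = (-810 - 1349)*(-100/441) = -2159*(-100/441) = 215900/441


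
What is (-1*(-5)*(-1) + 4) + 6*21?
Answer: 125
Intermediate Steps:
(-1*(-5)*(-1) + 4) + 6*21 = (5*(-1) + 4) + 126 = (-5 + 4) + 126 = -1 + 126 = 125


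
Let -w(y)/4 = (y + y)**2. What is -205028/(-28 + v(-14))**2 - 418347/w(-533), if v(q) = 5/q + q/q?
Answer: -182598714703829/666763701136 ≈ -273.86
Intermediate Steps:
v(q) = 1 + 5/q (v(q) = 5/q + 1 = 1 + 5/q)
w(y) = -16*y**2 (w(y) = -4*(y + y)**2 = -4*4*y**2 = -16*y**2)
-205028/(-28 + v(-14))**2 - 418347/w(-533) = -205028/(-28 + (5 - 14)/(-14))**2 - 418347/((-16*(-533)**2)) = -205028/(-28 - 1/14*(-9))**2 - 418347/((-16*284089)) = -205028/(-28 + 9/14)**2 - 418347/(-4545424) = -205028/((-383/14)**2) - 418347*(-1/4545424) = -205028/146689/196 + 418347/4545424 = -205028*196/146689 + 418347/4545424 = -40185488/146689 + 418347/4545424 = -182598714703829/666763701136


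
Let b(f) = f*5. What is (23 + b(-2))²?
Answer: 169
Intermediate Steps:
b(f) = 5*f
(23 + b(-2))² = (23 + 5*(-2))² = (23 - 10)² = 13² = 169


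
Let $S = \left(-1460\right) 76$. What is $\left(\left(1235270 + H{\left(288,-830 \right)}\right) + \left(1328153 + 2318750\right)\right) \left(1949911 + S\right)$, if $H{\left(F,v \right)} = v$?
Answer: $8976550591193$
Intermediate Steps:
$S = -110960$
$\left(\left(1235270 + H{\left(288,-830 \right)}\right) + \left(1328153 + 2318750\right)\right) \left(1949911 + S\right) = \left(\left(1235270 - 830\right) + \left(1328153 + 2318750\right)\right) \left(1949911 - 110960\right) = \left(1234440 + 3646903\right) 1838951 = 4881343 \cdot 1838951 = 8976550591193$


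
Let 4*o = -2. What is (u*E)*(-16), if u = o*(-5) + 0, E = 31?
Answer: -1240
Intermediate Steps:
o = -½ (o = (¼)*(-2) = -½ ≈ -0.50000)
u = 5/2 (u = -½*(-5) + 0 = 5/2 + 0 = 5/2 ≈ 2.5000)
(u*E)*(-16) = ((5/2)*31)*(-16) = (155/2)*(-16) = -1240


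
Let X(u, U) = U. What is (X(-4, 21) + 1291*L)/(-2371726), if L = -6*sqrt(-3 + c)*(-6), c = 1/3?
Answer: -3/338818 - 15492*I*sqrt(6)/1185863 ≈ -8.8543e-6 - 0.032*I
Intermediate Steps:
c = 1/3 ≈ 0.33333
L = 24*I*sqrt(6) (L = -6*sqrt(-3 + 1/3)*(-6) = -4*I*sqrt(6)*(-6) = 24*I*sqrt(6) ≈ 58.788*I)
(X(-4, 21) + 1291*L)/(-2371726) = (21 + 1291*(24*I*sqrt(6)))/(-2371726) = (21 + 30984*I*sqrt(6))*(-1/2371726) = -3/338818 - 15492*I*sqrt(6)/1185863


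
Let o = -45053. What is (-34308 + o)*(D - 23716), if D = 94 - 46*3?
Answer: 1885617360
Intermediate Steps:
D = -44 (D = 94 - 138 = -44)
(-34308 + o)*(D - 23716) = (-34308 - 45053)*(-44 - 23716) = -79361*(-23760) = 1885617360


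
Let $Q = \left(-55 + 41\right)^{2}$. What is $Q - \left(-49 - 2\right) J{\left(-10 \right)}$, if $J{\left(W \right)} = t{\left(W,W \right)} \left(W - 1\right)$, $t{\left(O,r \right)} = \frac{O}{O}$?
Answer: $-365$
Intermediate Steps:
$t{\left(O,r \right)} = 1$
$J{\left(W \right)} = -1 + W$ ($J{\left(W \right)} = 1 \left(W - 1\right) = 1 \left(-1 + W\right) = -1 + W$)
$Q = 196$ ($Q = \left(-14\right)^{2} = 196$)
$Q - \left(-49 - 2\right) J{\left(-10 \right)} = 196 - \left(-49 - 2\right) \left(-1 - 10\right) = 196 - \left(-51\right) \left(-11\right) = 196 - 561 = -365$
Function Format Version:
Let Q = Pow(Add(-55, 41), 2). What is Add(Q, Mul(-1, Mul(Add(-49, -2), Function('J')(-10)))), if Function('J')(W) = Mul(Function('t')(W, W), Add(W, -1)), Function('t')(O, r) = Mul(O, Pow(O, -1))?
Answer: -365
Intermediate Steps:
Function('t')(O, r) = 1
Function('J')(W) = Add(-1, W) (Function('J')(W) = Mul(1, Add(W, -1)) = Mul(1, Add(-1, W)) = Add(-1, W))
Q = 196 (Q = Pow(-14, 2) = 196)
Add(Q, Mul(-1, Mul(Add(-49, -2), Function('J')(-10)))) = Add(196, Mul(-1, Mul(Add(-49, -2), Add(-1, -10)))) = Add(196, Mul(-1, Mul(-51, -11))) = Add(196, Mul(-1, 561)) = Add(196, -561) = -365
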